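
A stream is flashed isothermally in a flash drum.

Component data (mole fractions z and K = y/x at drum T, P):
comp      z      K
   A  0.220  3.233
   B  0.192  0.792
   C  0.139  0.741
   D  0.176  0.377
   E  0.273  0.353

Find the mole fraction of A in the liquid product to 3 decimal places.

Rachford–Rice: g(β) = Σ zᵢ(Kᵢ−1)/(1+β(Kᵢ−1)) = 0.
Feasibility: ΣzᵢKᵢ = 1.129, Σzᵢ/Kᵢ = 1.738 — both > 1, two phases present.
Newton–Raphson from β = 0.31:
  β = 0.310: g = -0.1484, g' = -0.687 → β = 0.094
  β = 0.094: g = 0.0237, g' = -0.974 → β = 0.118
  β = 0.118: g = 0.0007, g' = -0.918 → β = 0.119
Converged at β = 0.119.
Compositions from xᵢ = zᵢ/(1+β(Kᵢ−1)), yᵢ = Kᵢxᵢ:
  A: x = 0.174, y = 0.562
  B: x = 0.197, y = 0.156
  C: x = 0.143, y = 0.106
  D: x = 0.190, y = 0.072
  E: x = 0.296, y = 0.104

x_A = 0.174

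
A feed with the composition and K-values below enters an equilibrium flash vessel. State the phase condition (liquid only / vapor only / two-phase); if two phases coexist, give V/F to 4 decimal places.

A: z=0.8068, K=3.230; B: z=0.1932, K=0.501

vapor only

ΣzᵢKᵢ = 2.7028; Σzᵢ/Kᵢ = 0.6354.
Since Σzᵢ/Kᵢ < 1 the mixture is above its dew point — single vapor phase.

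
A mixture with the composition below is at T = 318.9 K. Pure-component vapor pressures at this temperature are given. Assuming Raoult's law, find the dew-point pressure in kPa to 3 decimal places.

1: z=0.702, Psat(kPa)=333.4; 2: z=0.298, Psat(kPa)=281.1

Pdew = 315.886 kPa

At the dew point ψ → 1, so Σzᵢ/Kᵢ = 1 with Kᵢ = Pᵢˢᵃᵗ/P ⇒ 1/P = Σzᵢ/Pᵢˢᵃᵗ.
1/P = 0.702/333.4 + 0.298/281.1 = 0.003166 ⇒ P = 315.886 kPa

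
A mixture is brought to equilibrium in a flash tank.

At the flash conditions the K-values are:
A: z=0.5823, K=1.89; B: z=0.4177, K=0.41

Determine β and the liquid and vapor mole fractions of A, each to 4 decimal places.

Newton–Raphson from β = 0.5:
  β = 0.5000: g = 0.00908, g' = -0.5134 → β = 0.5177
  β = 0.5177: g = -0.00004, g' = -0.5176 → β = 0.5176
Converged at β = 0.5176.
Compositions from xᵢ = zᵢ/(1+β(Kᵢ−1)), yᵢ = Kᵢxᵢ:
  A: x = 0.3986, y = 0.7534
  B: x = 0.6014, y = 0.2466

β = 0.5176, x_A = 0.3986, y_A = 0.7534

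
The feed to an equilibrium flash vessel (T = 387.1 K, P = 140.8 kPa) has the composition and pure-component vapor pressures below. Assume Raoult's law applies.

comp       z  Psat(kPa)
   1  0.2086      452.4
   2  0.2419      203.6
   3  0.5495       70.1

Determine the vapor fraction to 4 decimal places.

Raoult's law: Kᵢ = Pᵢˢᵃᵗ/P = Pᵢˢᵃᵗ/140.8.
  K_1 = 452.4/140.8 = 3.213068, K_2 = 203.6/140.8 = 1.446023, K_3 = 70.1/140.8 = 0.497869
Newton–Raphson from ψ = 0.51:
  ψ = 0.5100: g = -0.06613, g' = -0.5078 → ψ = 0.3798
  ψ = 0.3798: g = 0.00217, g' = -0.5483 → ψ = 0.3837
Converged at ψ = 0.3837.

ψ = 0.3837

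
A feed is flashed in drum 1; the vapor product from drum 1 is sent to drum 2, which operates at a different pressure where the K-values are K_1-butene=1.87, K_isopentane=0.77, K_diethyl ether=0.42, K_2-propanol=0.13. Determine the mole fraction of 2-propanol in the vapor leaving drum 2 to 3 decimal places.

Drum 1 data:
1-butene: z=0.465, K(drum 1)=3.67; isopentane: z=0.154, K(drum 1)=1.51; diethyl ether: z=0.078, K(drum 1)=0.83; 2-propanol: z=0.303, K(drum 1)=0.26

Drum 1:
Newton–Raphson from ψ₁ = 0.5:
  ψ₁ = 0.500: g = 0.2239, g' = -1.054 → ψ₁ = 0.712
  ψ₁ = 0.712: g = -0.0039, g' = -1.160 → ψ₁ = 0.709
Converged at ψ₁ = 0.709.
Drum-1 compositions:
  1-butene: x = 0.161, y = 0.590
  isopentane: x = 0.113, y = 0.171
  diethyl ether: x = 0.089, y = 0.074
  2-propanol: x = 0.637, y = 0.166
Drum-2 feed = drum-1 vapor: z₂ = (0.5899, 0.1708, 0.0736, 0.1657).
Drum 2:
Let ψ₂ = V/F and solve Σ zᵢ(Kᵢ−1)/(1+ψ₂(Kᵢ−1)) = 0.
g(0) = ΣzᵢKᵢ − 1 = 0.287 and g(1) = 1 − Σzᵢ/Kᵢ = -0.987, so a root lies in (0, 1).
Newton–Raphson from ψ₂ = 0.5:
  ψ₂ = 0.500: g = -0.0021, g' = -0.670 → ψ₂ = 0.497
Converged at ψ₂ = 0.497.
  1-butene: x = 0.412, y = 0.770
  isopentane: x = 0.193, y = 0.148
  diethyl ether: x = 0.103, y = 0.043
  2-propanol: x = 0.292, y = 0.038

y_2-propanol (drum 2) = 0.038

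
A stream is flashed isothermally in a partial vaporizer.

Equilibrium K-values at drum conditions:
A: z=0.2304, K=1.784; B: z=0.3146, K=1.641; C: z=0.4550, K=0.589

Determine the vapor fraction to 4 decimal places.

ψ = 0.6753

Let ψ = V/F and solve Σ zᵢ(Kᵢ−1)/(1+ψ(Kᵢ−1)) = 0.
g(0) = ΣzᵢKᵢ − 1 = 0.1953 and g(1) = 1 − Σzᵢ/Kᵢ = -0.0934, so a root lies in (0, 1).
Iterate (Newton) starting at ψ = 0.5:
  ψ = 0.5000: g = 0.04710, g' = -0.2690 → ψ = 0.6751
  ψ = 0.6751: g = 0.00004, g' = -0.2708 → ψ = 0.6753
Converged at ψ = 0.6753.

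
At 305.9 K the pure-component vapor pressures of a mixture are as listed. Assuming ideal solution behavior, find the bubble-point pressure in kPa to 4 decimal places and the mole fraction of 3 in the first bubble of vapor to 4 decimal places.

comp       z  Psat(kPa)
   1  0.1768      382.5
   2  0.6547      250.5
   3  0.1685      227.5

At the bubble point ψ → 0, so ΣzᵢKᵢ = 1 with Kᵢ = Pᵢˢᵃᵗ/P ⇒ P = ΣzᵢPᵢˢᵃᵗ.
P = 0.1768·382.5 + 0.6547·250.5 + 0.1685·227.5 = 269.9621 kPa
yᵢ = zᵢPᵢˢᵃᵗ/P ⇒ y_3 = 0.1685·227.5/269.9621 = 0.1420

Pbub = 269.9621 kPa, y_3 = 0.1420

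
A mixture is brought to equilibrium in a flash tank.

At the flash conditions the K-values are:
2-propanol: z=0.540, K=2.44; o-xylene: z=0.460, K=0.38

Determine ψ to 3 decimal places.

Rachford–Rice: g(ψ) = Σ zᵢ(Kᵢ−1)/(1+ψ(Kᵢ−1)) = 0.
g(0) = ΣzᵢKᵢ − 1 = 0.492 and g(1) = 1 − Σzᵢ/Kᵢ = -0.432, so a root lies in (0, 1).
Binary case is linear: z₁(K₁−1)(1+ψ(K₂−1)) + z₂(K₂−1)(1+ψ(K₁−1)) = 0
⇒ ψ = [z₁(K₁−1)+z₂(K₂−1)] / [−(K₁−1)(K₂−1)] = 0.4924/0.8928 = 0.552

ψ = 0.552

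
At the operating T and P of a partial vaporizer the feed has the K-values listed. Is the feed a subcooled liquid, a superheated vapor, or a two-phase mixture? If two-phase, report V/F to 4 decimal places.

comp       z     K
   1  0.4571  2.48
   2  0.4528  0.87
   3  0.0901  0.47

superheated vapor

ΣzᵢKᵢ = 1.5699; Σzᵢ/Kᵢ = 0.8965.
Since Σzᵢ/Kᵢ < 1 the mixture is above its dew point — single vapor phase.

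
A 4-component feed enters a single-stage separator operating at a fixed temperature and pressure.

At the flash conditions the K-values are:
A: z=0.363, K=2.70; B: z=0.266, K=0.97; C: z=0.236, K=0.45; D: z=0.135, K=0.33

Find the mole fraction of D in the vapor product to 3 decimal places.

y_D = 0.068

Rachford–Rice: g(V/F) = Σ zᵢ(Kᵢ−1)/(1+V/F(Kᵢ−1)) = 0.
Check two-phase: ΣzᵢKᵢ = 1.389 > 1 and Σzᵢ/Kᵢ = 1.342 > 1, so g(0) = 0.389 > 0 and g(1) = -0.342 < 0.
Iterate (Newton) starting at V/F = 0.68:
  V/F = 0.680: g = -0.0954, g' = -0.613 → V/F = 0.524
  V/F = 0.524: g = -0.0036, g' = -0.578 → V/F = 0.518
Converged at V/F = 0.518.
Compositions from xᵢ = zᵢ/(1+V/F(Kᵢ−1)), yᵢ = Kᵢxᵢ:
  A: x = 0.193, y = 0.521
  B: x = 0.270, y = 0.262
  C: x = 0.330, y = 0.149
  D: x = 0.207, y = 0.068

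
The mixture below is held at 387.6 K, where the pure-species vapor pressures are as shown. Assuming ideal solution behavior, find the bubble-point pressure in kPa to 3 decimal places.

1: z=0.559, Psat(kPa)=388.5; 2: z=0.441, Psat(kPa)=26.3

Pbub = 228.770 kPa

At the bubble point ψ → 0, so ΣzᵢKᵢ = 1 with Kᵢ = Pᵢˢᵃᵗ/P ⇒ P = ΣzᵢPᵢˢᵃᵗ.
P = 0.559·388.5 + 0.441·26.3 = 228.770 kPa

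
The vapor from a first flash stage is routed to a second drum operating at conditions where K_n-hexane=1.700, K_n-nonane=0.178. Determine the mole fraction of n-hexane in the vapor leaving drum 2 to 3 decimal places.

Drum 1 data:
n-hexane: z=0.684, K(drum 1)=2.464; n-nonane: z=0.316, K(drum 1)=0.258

y_n-hexane (drum 2) = 0.918

Drum 1:
Let ψ₁ = V/F and solve Σ zᵢ(Kᵢ−1)/(1+ψ₁(Kᵢ−1)) = 0.
g(0) = ΣzᵢKᵢ − 1 = 0.767 and g(1) = 1 − Σzᵢ/Kᵢ = -0.502, so a root lies in (0, 1).
Newton iteration, ψ₁⁰ = 0.34:
  ψ₁ = 0.340: g = 0.3550, g' = -0.965 → ψ₁ = 0.708
  ψ₁ = 0.708: g = -0.0023, g' = -1.126 → ψ₁ = 0.706
Converged at ψ₁ = 0.706.
Drum-1 compositions:
  n-hexane: x = 0.336, y = 0.829
  n-nonane: x = 0.664, y = 0.171
Drum-2 feed = drum-1 vapor: z₂ = (0.8288, 0.1712).
Drum 2:
Material balance + equilibrium reduce to Σ zᵢ(Kᵢ−1)/(1+ψ₂(Kᵢ−1)) = 0.
g(0) = ΣzᵢKᵢ − 1 = 0.439 and g(1) = 1 − Σzᵢ/Kᵢ = -0.449, so a root lies in (0, 1).
Newton–Raphson from ψ₂ = 0.37:
  ψ₂ = 0.370: g = 0.2585, g' = -0.495 → ψ₂ = 0.892
  ψ₂ = 0.892: g = -0.1707, g' = -1.781 → ψ₂ = 0.796
  ψ₂ = 0.796: g = -0.0349, g' = -1.137 → ψ₂ = 0.766
  ψ₂ = 0.766: g = -0.0020, g' = -1.014 → ψ₂ = 0.764
Converged at ψ₂ = 0.764.
  n-hexane: x = 0.540, y = 0.918
  n-nonane: x = 0.460, y = 0.082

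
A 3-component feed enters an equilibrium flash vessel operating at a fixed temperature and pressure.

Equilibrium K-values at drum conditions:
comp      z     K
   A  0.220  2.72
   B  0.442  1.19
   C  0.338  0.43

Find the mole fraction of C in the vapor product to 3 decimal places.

Newton–Raphson from ψ = 0.47:
  ψ = 0.470: g = 0.0232, g' = -0.417 → ψ = 0.526
Converged at ψ = 0.526.
Compositions from xᵢ = zᵢ/(1+ψ(Kᵢ−1)), yᵢ = Kᵢxᵢ:
  A: x = 0.116, y = 0.314
  B: x = 0.402, y = 0.478
  C: x = 0.483, y = 0.208

y_C = 0.208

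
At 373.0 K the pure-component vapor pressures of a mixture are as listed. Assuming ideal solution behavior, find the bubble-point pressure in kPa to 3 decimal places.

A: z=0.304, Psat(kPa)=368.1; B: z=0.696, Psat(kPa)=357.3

Pbub = 360.583 kPa

At the bubble point ψ → 0, so ΣzᵢKᵢ = 1 with Kᵢ = Pᵢˢᵃᵗ/P ⇒ P = ΣzᵢPᵢˢᵃᵗ.
P = 0.304·368.1 + 0.696·357.3 = 360.583 kPa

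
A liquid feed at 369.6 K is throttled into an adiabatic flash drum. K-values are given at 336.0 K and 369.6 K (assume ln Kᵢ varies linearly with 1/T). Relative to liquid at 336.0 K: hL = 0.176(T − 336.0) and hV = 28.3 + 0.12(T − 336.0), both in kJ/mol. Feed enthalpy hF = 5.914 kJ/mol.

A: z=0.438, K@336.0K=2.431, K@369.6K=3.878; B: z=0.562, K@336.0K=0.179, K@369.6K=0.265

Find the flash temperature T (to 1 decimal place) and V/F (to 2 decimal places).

Adiabatic flash: solve Rachford–Rice at each trial T, then check hF = ψ·hV(T) + (1−ψ)·hL(T).
  T = 336.0 K: K = (2.431, 0.179), RR gives ψ = 0.141, H_out = 3.984 kJ/mol
  T = 369.6 K: K = (3.878, 0.265), RR gives ψ = 0.401, H_out = 16.498 kJ/mol
  T = 352.8 K: K = (3.105, 0.220), RR gives ψ = 0.294, H_out = 11.012 kJ/mol
  T = 344.4 K: K = (2.756, 0.199), RR gives ψ = 0.227, H_out = 7.784 kJ/mol
  T = 340.2 K: K = (2.590, 0.189), RR gives ψ = 0.187, H_out = 5.974 kJ/mol
  T = 338.1 K: K = (2.510, 0.184), RR gives ψ = 0.164, H_out = 5.004 kJ/mol
Linear interpolation between T = 338.1 (H_out = 5.004) and T = 340.2 (H_out = 5.974) on hF = 5.914 gives T ≈ 340.1 K, at which ψ = 0.19.

T = 340.1 K, V/F = 0.19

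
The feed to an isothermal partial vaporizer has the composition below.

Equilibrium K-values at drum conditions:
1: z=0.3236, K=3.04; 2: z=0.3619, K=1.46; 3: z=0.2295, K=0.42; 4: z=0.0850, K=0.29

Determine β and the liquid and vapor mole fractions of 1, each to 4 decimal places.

β = 0.7785, x_1 = 0.1250, y_1 = 0.3801

Let β = V/F and solve Σ zᵢ(Kᵢ−1)/(1+β(Kᵢ−1)) = 0.
Feasibility: ΣzᵢKᵢ = 1.6332, Σzᵢ/Kᵢ = 1.1939 — both > 1, two phases present.
Newton iteration, β⁰ = 0.41:
  β = 0.4100: g = 0.23977, g' = -0.6717 → β = 0.7670
  β = 0.7670: g = 0.00820, g' = -0.7036 → β = 0.7786
  β = 0.7786: g = -0.00006, g' = -0.7135 → β = 0.7785
Converged at β = 0.7785.
Compositions from xᵢ = zᵢ/(1+β(Kᵢ−1)), yᵢ = Kᵢxᵢ:
  1: x = 0.1250, y = 0.3801
  2: x = 0.2665, y = 0.3890
  3: x = 0.4184, y = 0.1757
  4: x = 0.1901, y = 0.0551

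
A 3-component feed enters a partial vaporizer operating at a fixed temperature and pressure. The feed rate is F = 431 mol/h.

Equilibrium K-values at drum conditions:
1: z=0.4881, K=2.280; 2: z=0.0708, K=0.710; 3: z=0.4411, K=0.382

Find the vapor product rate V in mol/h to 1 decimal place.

V = 190.8 mol/h

Newton iteration, β⁰ = 0.57:
  β = 0.5700: g = -0.08422, g' = -0.6774 → β = 0.4457
  β = 0.4457: g = -0.00197, g' = -0.6530 → β = 0.4426
Converged at β = 0.4426.
Then V = β·F = 0.4426·431 = 190.8 mol/h and L = F − V = 240.2 mol/h.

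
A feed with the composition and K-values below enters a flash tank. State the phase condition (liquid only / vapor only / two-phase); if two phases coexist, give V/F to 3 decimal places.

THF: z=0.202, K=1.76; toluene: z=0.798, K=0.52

liquid only

ΣzᵢKᵢ = 0.770; Σzᵢ/Kᵢ = 1.649.
Since ΣzᵢKᵢ < 1 the mixture is below its bubble point — single liquid phase.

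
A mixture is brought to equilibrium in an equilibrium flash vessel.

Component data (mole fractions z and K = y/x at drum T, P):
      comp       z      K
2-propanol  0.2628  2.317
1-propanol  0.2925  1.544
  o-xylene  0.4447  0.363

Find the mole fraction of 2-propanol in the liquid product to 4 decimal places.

x_2-propanol = 0.1782

Rachford–Rice: g(V/F) = Σ zᵢ(Kᵢ−1)/(1+V/F(Kᵢ−1)) = 0.
g(0) = ΣzᵢKᵢ − 1 = 0.2220 and g(1) = 1 − Σzᵢ/Kᵢ = -0.5279, so a root lies in (0, 1).
Newton iteration, V/F⁰ = 0.62:
  V/F = 0.6200: g = -0.15866, g' = -0.6794 → V/F = 0.3865
  V/F = 0.3865: g = -0.01495, g' = -0.5768 → V/F = 0.3606
  V/F = 0.3606: g = -0.00004, g' = -0.5741 → V/F = 0.3605
Converged at V/F = 0.3605.
Compositions from xᵢ = zᵢ/(1+V/F(Kᵢ−1)), yᵢ = Kᵢxᵢ:
  2-propanol: x = 0.1782, y = 0.4129
  1-propanol: x = 0.2445, y = 0.3776
  o-xylene: x = 0.5773, y = 0.2095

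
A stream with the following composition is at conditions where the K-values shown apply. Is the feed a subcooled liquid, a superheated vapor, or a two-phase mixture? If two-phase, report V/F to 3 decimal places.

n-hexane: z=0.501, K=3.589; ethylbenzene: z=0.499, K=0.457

ΣzᵢKᵢ = 2.026; Σzᵢ/Kᵢ = 1.231.
Both exceed 1, so a two-phase solution exists.
Rachford–Rice: g(ψ) = Σ zᵢ(Kᵢ−1)/(1+ψ(Kᵢ−1)) = 0.
Newton iteration, ψ⁰ = 0.5:
  ψ = 0.500: g = 0.1934, g' = -0.915 → ψ = 0.711
  ψ = 0.711: g = 0.0150, g' = -0.806 → ψ = 0.730
Converged at ψ = 0.730.

two-phase, V/F = 0.730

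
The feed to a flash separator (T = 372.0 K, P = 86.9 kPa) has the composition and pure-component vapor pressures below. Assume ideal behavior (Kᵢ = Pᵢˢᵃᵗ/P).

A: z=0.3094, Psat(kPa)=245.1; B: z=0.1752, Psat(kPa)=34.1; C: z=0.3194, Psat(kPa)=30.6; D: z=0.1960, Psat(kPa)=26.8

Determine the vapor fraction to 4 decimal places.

Raoult's law: Kᵢ = Pᵢˢᵃᵗ/P = Pᵢˢᵃᵗ/86.9.
  K_A = 245.1/86.9 = 2.820483, K_B = 34.1/86.9 = 0.392405, K_C = 30.6/86.9 = 0.352129, K_D = 26.8/86.9 = 0.308400
Material balance + equilibrium reduce to Σ zᵢ(Kᵢ−1)/(1+ψ(Kᵢ−1)) = 0.
Check two-phase: ΣzᵢKᵢ = 1.1143 > 1 and Σzᵢ/Kᵢ = 2.0988 > 1, so g(0) = 0.1143 > 0 and g(1) = -1.0988 < 0.
Newton iteration, ψ⁰ = 0.5:
  ψ = 0.5000: g = -0.37133, g' = -0.9268 → ψ = 0.0994
  ψ = 0.0994: g = -0.00303, g' = -1.0698 → ψ = 0.0965
Converged at ψ = 0.0965.

ψ = 0.0965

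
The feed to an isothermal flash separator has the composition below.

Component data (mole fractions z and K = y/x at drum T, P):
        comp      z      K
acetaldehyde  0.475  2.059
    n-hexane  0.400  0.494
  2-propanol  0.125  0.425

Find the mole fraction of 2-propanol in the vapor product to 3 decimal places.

Material balance + equilibrium reduce to Σ zᵢ(Kᵢ−1)/(1+V/F(Kᵢ−1)) = 0.
Feasibility: ΣzᵢKᵢ = 1.229, Σzᵢ/Kᵢ = 1.335 — both > 1, two phases present.
Newton iteration, V/F⁰ = 0.5:
  V/F = 0.500: g = -0.0429, g' = -0.493 → V/F = 0.413
Converged at V/F = 0.413.
Compositions from xᵢ = zᵢ/(1+V/F(Kᵢ−1)), yᵢ = Kᵢxᵢ:
  acetaldehyde: x = 0.331, y = 0.681
  n-hexane: x = 0.506, y = 0.250
  2-propanol: x = 0.164, y = 0.070

y_2-propanol = 0.070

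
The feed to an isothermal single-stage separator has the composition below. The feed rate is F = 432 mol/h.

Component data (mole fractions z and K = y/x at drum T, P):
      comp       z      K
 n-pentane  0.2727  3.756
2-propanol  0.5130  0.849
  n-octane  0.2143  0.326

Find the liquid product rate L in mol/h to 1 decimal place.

L = 205.6 mol/h

Material balance + equilibrium reduce to Σ zᵢ(Kᵢ−1)/(1+V/F(Kᵢ−1)) = 0.
Check two-phase: ΣzᵢKᵢ = 1.5297 > 1 and Σzᵢ/Kᵢ = 1.3342 > 1, so g(0) = 0.5297 > 0 and g(1) = -0.3342 < 0.
Newton iteration, V/F⁰ = 0.5:
  V/F = 0.5000: g = 0.01440, g' = -0.6014 → V/F = 0.5239
  V/F = 0.5239: g = 0.00010, g' = -0.5932 → V/F = 0.5241
Converged at V/F = 0.5241.
Then V = V/F·F = 0.5241·432 = 226.4 mol/h and L = F − V = 205.6 mol/h.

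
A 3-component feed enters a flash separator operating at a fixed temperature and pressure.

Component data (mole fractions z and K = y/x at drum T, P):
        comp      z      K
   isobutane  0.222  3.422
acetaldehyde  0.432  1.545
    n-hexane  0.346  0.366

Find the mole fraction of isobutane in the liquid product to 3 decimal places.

Material balance + equilibrium reduce to Σ zᵢ(Kᵢ−1)/(1+ψ(Kᵢ−1)) = 0.
Check two-phase: ΣzᵢKᵢ = 1.554 > 1 and Σzᵢ/Kᵢ = 1.290 > 1, so g(0) = 0.554 > 0 and g(1) = -0.290 < 0.
Newton–Raphson from ψ = 0.32:
  ψ = 0.320: g = 0.2282, g' = -0.725 → ψ = 0.635
  ψ = 0.635: g = 0.0198, g' = -0.663 → ψ = 0.665
  ψ = 0.665: g = -0.0002, g' = -0.676 → ψ = 0.664
Converged at ψ = 0.664.
Compositions from xᵢ = zᵢ/(1+ψ(Kᵢ−1)), yᵢ = Kᵢxᵢ:
  isobutane: x = 0.085, y = 0.291
  acetaldehyde: x = 0.317, y = 0.490
  n-hexane: x = 0.598, y = 0.219

x_isobutane = 0.085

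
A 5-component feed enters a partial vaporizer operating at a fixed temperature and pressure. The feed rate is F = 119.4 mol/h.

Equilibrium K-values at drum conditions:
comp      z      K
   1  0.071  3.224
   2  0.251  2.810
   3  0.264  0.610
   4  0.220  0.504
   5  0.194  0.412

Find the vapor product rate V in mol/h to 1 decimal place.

Newton iteration, V/F⁰ = 0.5:
  V/F = 0.500: g = -0.1213, g' = -0.598 → V/F = 0.297
  V/F = 0.297: g = 0.0080, g' = -0.699 → V/F = 0.308
Converged at V/F = 0.308.
Then V = V/F·F = 0.3084·119.4 = 36.8 mol/h and L = F − V = 82.6 mol/h.

V = 36.8 mol/h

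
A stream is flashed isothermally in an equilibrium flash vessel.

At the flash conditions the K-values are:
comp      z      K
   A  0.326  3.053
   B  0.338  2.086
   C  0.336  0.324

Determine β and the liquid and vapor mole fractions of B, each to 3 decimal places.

Let β = V/F and solve Σ zᵢ(Kᵢ−1)/(1+β(Kᵢ−1)) = 0.
g(0) = ΣzᵢKᵢ − 1 = 0.809 and g(1) = 1 − Σzᵢ/Kᵢ = -0.306, so a root lies in (0, 1).
Newton iteration, β⁰ = 0.66:
  β = 0.660: g = 0.0879, g' = -0.884 → β = 0.759
  β = 0.759: g = -0.0041, g' = -0.978 → β = 0.755
Converged at β = 0.755.
Compositions from xᵢ = zᵢ/(1+β(Kᵢ−1)), yᵢ = Kᵢxᵢ:
  A: x = 0.128, y = 0.390
  B: x = 0.186, y = 0.387
  C: x = 0.686, y = 0.222

β = 0.755, x_B = 0.186, y_B = 0.387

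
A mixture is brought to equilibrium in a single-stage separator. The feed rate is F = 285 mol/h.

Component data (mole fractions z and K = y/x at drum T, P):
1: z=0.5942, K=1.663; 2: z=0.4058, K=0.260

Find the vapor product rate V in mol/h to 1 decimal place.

V = 54.4 mol/h

Rachford–Rice: g(ψ) = Σ zᵢ(Kᵢ−1)/(1+ψ(Kᵢ−1)) = 0.
Feasibility: ΣzᵢKᵢ = 1.0937, Σzᵢ/Kᵢ = 1.9181 — both > 1, two phases present.
Binary case is linear: z₁(K₁−1)(1+ψ(K₂−1)) + z₂(K₂−1)(1+ψ(K₁−1)) = 0
⇒ ψ = [z₁(K₁−1)+z₂(K₂−1)] / [−(K₁−1)(K₂−1)] = 0.09366/0.49062 = 0.1909
Then V = ψ·F = 0.1909·285 = 54.4 mol/h and L = F − V = 230.6 mol/h.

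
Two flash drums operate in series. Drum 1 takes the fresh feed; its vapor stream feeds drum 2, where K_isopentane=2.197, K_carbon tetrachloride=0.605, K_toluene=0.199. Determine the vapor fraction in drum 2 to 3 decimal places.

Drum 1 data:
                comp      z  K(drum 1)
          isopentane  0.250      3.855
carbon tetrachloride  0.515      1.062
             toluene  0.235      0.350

Drum 1:
Newton iteration, ψ₁⁰ = 0.6:
  ψ₁ = 0.600: g = 0.0435, g' = -0.546 → ψ₁ = 0.680
  ψ₁ = 0.680: g = -0.0003, g' = -0.556 → ψ₁ = 0.679
Converged at ψ₁ = 0.679.
Drum-1 compositions:
  isopentane: x = 0.085, y = 0.328
  carbon tetrachloride: x = 0.494, y = 0.525
  toluene: x = 0.421, y = 0.147
Drum-2 feed = drum-1 vapor: z₂ = (0.3279, 0.5248, 0.1473).
Drum 2:
Let ψ₂ = V/F and solve Σ zᵢ(Kᵢ−1)/(1+ψ₂(Kᵢ−1)) = 0.
g(0) = ΣzᵢKᵢ − 1 = 0.067 and g(1) = 1 − Σzᵢ/Kᵢ = -0.757, so a root lies in (0, 1).
Newton iteration, ψ₂⁰ = 0.43:
  ψ₂ = 0.430: g = -0.1705, g' = -0.543 → ψ₂ = 0.116
  ψ₂ = 0.116: g = -0.0028, g' = -0.567 → ψ₂ = 0.111
Converged at ψ₂ = 0.111.
  isopentane: x = 0.289, y = 0.636
  carbon tetrachloride: x = 0.549, y = 0.332
  toluene: x = 0.162, y = 0.032

V/F (drum 2) = 0.111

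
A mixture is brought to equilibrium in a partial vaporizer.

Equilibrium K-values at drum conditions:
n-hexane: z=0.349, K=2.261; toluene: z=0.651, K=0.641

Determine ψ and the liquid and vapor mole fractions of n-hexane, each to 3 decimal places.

Let ψ = V/F and solve Σ zᵢ(Kᵢ−1)/(1+ψ(Kᵢ−1)) = 0.
Feasibility: ΣzᵢKᵢ = 1.206, Σzᵢ/Kᵢ = 1.170 — both > 1, two phases present.
Newton iteration, ψ⁰ = 0.5:
  ψ = 0.500: g = -0.0149, g' = -0.333 → ψ = 0.455
  ψ = 0.455: g = 0.0002, g' = -0.344 → ψ = 0.456
Converged at ψ = 0.456.
Compositions from xᵢ = zᵢ/(1+ψ(Kᵢ−1)), yᵢ = Kᵢxᵢ:
  n-hexane: x = 0.222, y = 0.501
  toluene: x = 0.778, y = 0.499

ψ = 0.456, x_n-hexane = 0.222, y_n-hexane = 0.501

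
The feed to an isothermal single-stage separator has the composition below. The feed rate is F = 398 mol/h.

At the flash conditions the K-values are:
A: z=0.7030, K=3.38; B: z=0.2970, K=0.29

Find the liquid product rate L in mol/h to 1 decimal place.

L = 53.6 mol/h

Material balance + equilibrium reduce to Σ zᵢ(Kᵢ−1)/(1+V/F(Kᵢ−1)) = 0.
g(0) = ΣzᵢKᵢ − 1 = 1.4623 and g(1) = 1 − Σzᵢ/Kᵢ = -0.2321, so a root lies in (0, 1).
Binary case is linear: z₁(K₁−1)(1+V/F(K₂−1)) + z₂(K₂−1)(1+V/F(K₁−1)) = 0
⇒ V/F = [z₁(K₁−1)+z₂(K₂−1)] / [−(K₁−1)(K₂−1)] = 1.46227/1.68980 = 0.8654
Then V = V/F·F = 0.8654·398 = 344.4 mol/h and L = F − V = 53.6 mol/h.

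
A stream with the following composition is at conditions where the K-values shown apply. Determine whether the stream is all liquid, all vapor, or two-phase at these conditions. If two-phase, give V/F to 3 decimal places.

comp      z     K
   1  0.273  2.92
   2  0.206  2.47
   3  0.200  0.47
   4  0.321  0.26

ΣzᵢKᵢ = 1.483; Σzᵢ/Kᵢ = 1.837.
Both exceed 1, so a two-phase solution exists.
Material balance + equilibrium reduce to Σ zᵢ(Kᵢ−1)/(1+ψ(Kᵢ−1)) = 0.
Newton–Raphson from ψ = 0.5:
  ψ = 0.500: g = -0.0793, g' = -0.957 → ψ = 0.417
  ψ = 0.417: g = -0.0009, g' = -0.942 → ψ = 0.416
Converged at ψ = 0.416.

two-phase, V/F = 0.416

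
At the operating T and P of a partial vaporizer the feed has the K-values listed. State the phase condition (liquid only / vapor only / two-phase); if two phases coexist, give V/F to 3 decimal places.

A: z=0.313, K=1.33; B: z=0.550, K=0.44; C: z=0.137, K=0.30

liquid only

ΣzᵢKᵢ = 0.699; Σzᵢ/Kᵢ = 1.942.
Since ΣzᵢKᵢ < 1 the mixture is below its bubble point — single liquid phase.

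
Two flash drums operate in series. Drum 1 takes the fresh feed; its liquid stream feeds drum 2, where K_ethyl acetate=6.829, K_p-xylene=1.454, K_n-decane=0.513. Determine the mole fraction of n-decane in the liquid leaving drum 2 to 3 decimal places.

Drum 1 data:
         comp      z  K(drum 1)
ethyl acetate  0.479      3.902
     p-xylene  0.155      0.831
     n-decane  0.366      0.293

x_n-decane (drum 2) = 0.796

Drum 1:
Iterate (Newton) starting at ψ₁ = 0.5:
  ψ₁ = 0.500: g = 0.1383, g' = -1.114 → ψ₁ = 0.624
  ψ₁ = 0.624: g = 0.0021, g' = -1.102 → ψ₁ = 0.626
Converged at ψ₁ = 0.626.
Drum-1 compositions:
  ethyl acetate: x = 0.170, y = 0.664
  p-xylene: x = 0.173, y = 0.144
  n-decane: x = 0.657, y = 0.192
Drum-2 feed = drum-1 liquid: z₂ = (0.1701, 0.1733, 0.6566).
Drum 2:
Newton iteration, ψ₂⁰ = 0.5:
  ψ₂ = 0.500: g = -0.1053, g' = -0.673 → ψ₂ = 0.343
  ψ₂ = 0.343: g = 0.0143, g' = -0.892 → ψ₂ = 0.359
  ψ₂ = 0.359: g = 0.0003, g' = -0.858 → ψ₂ = 0.360
Converged at ψ₂ = 0.360.
  ethyl acetate: x = 0.055, y = 0.375
  p-xylene: x = 0.149, y = 0.217
  n-decane: x = 0.796, y = 0.408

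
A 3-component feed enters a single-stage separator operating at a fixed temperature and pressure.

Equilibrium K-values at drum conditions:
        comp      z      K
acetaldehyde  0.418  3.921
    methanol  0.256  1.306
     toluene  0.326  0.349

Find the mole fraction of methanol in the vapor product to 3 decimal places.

Rachford–Rice: g(V/F) = Σ zᵢ(Kᵢ−1)/(1+V/F(Kᵢ−1)) = 0.
Check two-phase: ΣzᵢKᵢ = 2.087 > 1 and Σzᵢ/Kᵢ = 1.237 > 1, so g(0) = 1.087 > 0 and g(1) = -0.237 < 0.
Newton–Raphson from V/F = 0.5:
  V/F = 0.500: g = 0.2495, g' = -0.911 → V/F = 0.774
  V/F = 0.774: g = 0.0100, g' = -0.912 → V/F = 0.785
Converged at V/F = 0.785.
Compositions from xᵢ = zᵢ/(1+V/F(Kᵢ−1)), yᵢ = Kᵢxᵢ:
  acetaldehyde: x = 0.127, y = 0.498
  methanol: x = 0.206, y = 0.270
  toluene: x = 0.667, y = 0.233

y_methanol = 0.270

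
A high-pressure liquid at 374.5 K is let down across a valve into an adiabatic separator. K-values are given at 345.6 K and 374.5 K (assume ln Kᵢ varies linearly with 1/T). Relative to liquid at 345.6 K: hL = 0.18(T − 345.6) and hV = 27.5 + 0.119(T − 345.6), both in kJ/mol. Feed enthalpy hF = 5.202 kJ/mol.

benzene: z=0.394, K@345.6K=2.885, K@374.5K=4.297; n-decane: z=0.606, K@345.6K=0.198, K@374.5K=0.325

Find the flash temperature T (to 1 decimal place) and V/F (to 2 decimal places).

T = 346.8 K, V/F = 0.18

Adiabatic flash: solve Rachford–Rice at each trial T, then check hF = ψ·hV(T) + (1−ψ)·hL(T).
  T = 345.6 K: K = (2.885, 0.198), RR gives ψ = 0.170, H_out = 4.669 kJ/mol
  T = 374.5 K: K = (4.297, 0.325), RR gives ψ = 0.400, H_out = 15.494 kJ/mol
  T = 360.1 K: K = (3.552, 0.256), RR gives ψ = 0.292, H_out = 10.392 kJ/mol
  T = 352.9 K: K = (3.210, 0.226), RR gives ψ = 0.235, H_out = 7.670 kJ/mol
  T = 349.2 K: K = (3.043, 0.212), RR gives ψ = 0.203, H_out = 6.187 kJ/mol
  T = 347.4 K: K = (2.963, 0.205), RR gives ψ = 0.187, H_out = 5.439 kJ/mol
Linear interpolation between T = 345.6 (H_out = 4.669) and T = 347.4 (H_out = 5.439) on hF = 5.202 gives T ≈ 346.8 K, at which ψ = 0.18.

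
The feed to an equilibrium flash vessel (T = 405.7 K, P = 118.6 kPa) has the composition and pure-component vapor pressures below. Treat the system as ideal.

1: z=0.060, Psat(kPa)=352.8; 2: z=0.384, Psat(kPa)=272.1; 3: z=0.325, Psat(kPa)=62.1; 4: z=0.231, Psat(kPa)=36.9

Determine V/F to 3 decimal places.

V/F = 0.374

Raoult's law: Kᵢ = Pᵢˢᵃᵗ/P = Pᵢˢᵃᵗ/118.6.
  K_1 = 352.8/118.6 = 2.97470, K_2 = 272.1/118.6 = 2.29427, K_3 = 62.1/118.6 = 0.52361, K_4 = 36.9/118.6 = 0.31113
Rachford–Rice: g(V/F) = Σ zᵢ(Kᵢ−1)/(1+V/F(Kᵢ−1)) = 0.
Feasibility: ΣzᵢKᵢ = 1.302, Σzᵢ/Kᵢ = 1.551 — both > 1, two phases present.
Newton–Raphson from V/F = 0.5:
  V/F = 0.500: g = -0.0846, g' = -0.678 → V/F = 0.375
  V/F = 0.375: g = -0.0006, g' = -0.677 → V/F = 0.374
Converged at V/F = 0.374.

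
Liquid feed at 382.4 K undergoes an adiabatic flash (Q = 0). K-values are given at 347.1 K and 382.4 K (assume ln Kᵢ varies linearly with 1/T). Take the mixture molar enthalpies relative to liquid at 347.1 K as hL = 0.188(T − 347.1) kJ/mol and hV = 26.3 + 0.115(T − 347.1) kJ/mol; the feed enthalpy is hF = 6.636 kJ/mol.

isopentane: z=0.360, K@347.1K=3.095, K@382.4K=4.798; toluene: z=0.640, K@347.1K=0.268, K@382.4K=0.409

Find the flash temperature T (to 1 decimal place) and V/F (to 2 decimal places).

T = 351.6 K, V/F = 0.22

Adiabatic flash: solve Rachford–Rice at each trial T, then check hF = ψ·hV(T) + (1−ψ)·hL(T).
  T = 347.1 K: K = (3.095, 0.268), RR gives ψ = 0.186, H_out = 4.900 kJ/mol
  T = 382.4 K: K = (4.798, 0.409), RR gives ψ = 0.441, H_out = 17.089 kJ/mol
  T = 364.8 K: K = (3.897, 0.335), RR gives ψ = 0.320, H_out = 11.335 kJ/mol
  T = 356.0 K: K = (3.485, 0.301), RR gives ψ = 0.257, H_out = 8.269 kJ/mol
  T = 351.6 K: K = (3.289, 0.284), RR gives ψ = 0.223, H_out = 6.646 kJ/mol
  T = 349.4 K: K = (3.193, 0.276), RR gives ψ = 0.206, H_out = 5.805 kJ/mol
Linear interpolation between T = 349.4 (H_out = 5.805) and T = 351.6 (H_out = 6.646) on hF = 6.636 gives T ≈ 351.6 K, at which ψ = 0.22.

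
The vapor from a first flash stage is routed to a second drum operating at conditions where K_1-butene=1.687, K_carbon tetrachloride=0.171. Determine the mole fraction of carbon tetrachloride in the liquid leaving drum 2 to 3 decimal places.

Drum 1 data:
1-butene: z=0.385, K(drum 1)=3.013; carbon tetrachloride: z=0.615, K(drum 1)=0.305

Drum 1:
Material balance + equilibrium reduce to Σ zᵢ(Kᵢ−1)/(1+ψ₁(Kᵢ−1)) = 0.
Feasibility: ΣzᵢKᵢ = 1.348, Σzᵢ/Kᵢ = 2.144 — both > 1, two phases present.
Binary case is linear: z₁(K₁−1)(1+ψ₁(K₂−1)) + z₂(K₂−1)(1+ψ₁(K₁−1)) = 0
⇒ ψ₁ = [z₁(K₁−1)+z₂(K₂−1)] / [−(K₁−1)(K₂−1)] = 0.3476/1.3990 = 0.248
Drum-1 compositions:
  1-butene: x = 0.257, y = 0.773
  carbon tetrachloride: x = 0.743, y = 0.227
Drum-2 feed = drum-1 vapor: z₂ = (0.7733, 0.2267).
Drum 2:
Binary case is linear: z₁(K₁−1)(1+ψ₂(K₂−1)) + z₂(K₂−1)(1+ψ₂(K₁−1)) = 0
⇒ ψ₂ = [z₁(K₁−1)+z₂(K₂−1)] / [−(K₁−1)(K₂−1)] = 0.3433/0.5695 = 0.603
  1-butene: x = 0.547, y = 0.923
  carbon tetrachloride: x = 0.453, y = 0.077

x_carbon tetrachloride (drum 2) = 0.453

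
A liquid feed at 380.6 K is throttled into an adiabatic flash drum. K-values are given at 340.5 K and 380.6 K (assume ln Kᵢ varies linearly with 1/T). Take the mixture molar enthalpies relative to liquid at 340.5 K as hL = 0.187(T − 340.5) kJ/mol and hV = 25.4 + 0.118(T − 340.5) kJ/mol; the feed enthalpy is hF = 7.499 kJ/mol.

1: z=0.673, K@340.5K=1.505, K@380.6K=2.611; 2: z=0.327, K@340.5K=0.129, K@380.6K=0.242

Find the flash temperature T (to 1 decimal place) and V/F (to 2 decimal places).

T = 345.6 K, V/F = 0.26

Adiabatic flash: solve Rachford–Rice at each trial T, then check hF = ψ·hV(T) + (1−ψ)·hL(T).
  T = 340.5 K: K = (1.505, 0.129), RR gives ψ = 0.125, H_out = 3.179 kJ/mol
  T = 380.6 K: K = (2.611, 0.242), RR gives ψ = 0.685, H_out = 23.000 kJ/mol
  T = 360.6 K: K = (2.014, 0.180), RR gives ψ = 0.498, H_out = 15.724 kJ/mol
  T = 350.6 K: K = (1.750, 0.153), RR gives ψ = 0.359, H_out = 10.747 kJ/mol
  T = 345.6 K: K = (1.626, 0.141), RR gives ψ = 0.261, H_out = 7.486 kJ/mol
  T = 348.1 K: K = (1.687, 0.147), RR gives ψ = 0.313, H_out = 9.207 kJ/mol
  T = 346.9 K: K = (1.657, 0.144), RR gives ψ = 0.289, H_out = 8.406 kJ/mol
Linear interpolation between T = 345.6 (H_out = 7.486) and T = 346.9 (H_out = 8.406) on hF = 7.499 gives T ≈ 345.6 K, at which ψ = 0.26.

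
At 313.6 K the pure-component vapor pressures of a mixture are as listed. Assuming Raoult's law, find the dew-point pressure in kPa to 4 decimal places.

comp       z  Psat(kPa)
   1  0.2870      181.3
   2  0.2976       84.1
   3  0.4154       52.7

Pdew = 76.8994 kPa

At the dew point ψ → 1, so Σzᵢ/Kᵢ = 1 with Kᵢ = Pᵢˢᵃᵗ/P ⇒ 1/P = Σzᵢ/Pᵢˢᵃᵗ.
1/P = 0.2870/181.3 + 0.2976/84.1 + 0.4154/52.7 = 0.0130040 ⇒ P = 76.8994 kPa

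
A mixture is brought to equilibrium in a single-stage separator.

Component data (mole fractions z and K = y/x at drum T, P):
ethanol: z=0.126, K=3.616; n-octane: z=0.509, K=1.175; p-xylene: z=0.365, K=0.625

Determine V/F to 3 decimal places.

V/F = 0.748

Material balance + equilibrium reduce to Σ zᵢ(Kᵢ−1)/(1+V/F(Kᵢ−1)) = 0.
g(0) = ΣzᵢKᵢ − 1 = 0.282 and g(1) = 1 − Σzᵢ/Kᵢ = -0.052, so a root lies in (0, 1).
Iterate (Newton) starting at V/F = 0.45:
  V/F = 0.450: g = 0.0693, g' = -0.270 → V/F = 0.707
  V/F = 0.707: g = 0.0087, g' = -0.214 → V/F = 0.748
Converged at V/F = 0.748.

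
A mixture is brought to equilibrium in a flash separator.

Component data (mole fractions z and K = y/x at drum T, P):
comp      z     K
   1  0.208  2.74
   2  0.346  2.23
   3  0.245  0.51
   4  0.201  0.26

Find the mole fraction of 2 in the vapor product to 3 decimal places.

Let ψ = V/F and solve Σ zᵢ(Kᵢ−1)/(1+ψ(Kᵢ−1)) = 0.
Check two-phase: ΣzᵢKᵢ = 1.519 > 1 and Σzᵢ/Kᵢ = 1.485 > 1, so g(0) = 0.519 > 0 and g(1) = -0.485 < 0.
Iterate (Newton) starting at ψ = 0.59:
  ψ = 0.590: g = -0.0077, g' = -0.792 → ψ = 0.580
Converged at ψ = 0.580.
Compositions from xᵢ = zᵢ/(1+ψ(Kᵢ−1)), yᵢ = Kᵢxᵢ:
  1: x = 0.103, y = 0.284
  2: x = 0.202, y = 0.450
  3: x = 0.342, y = 0.175
  4: x = 0.352, y = 0.092

y_2 = 0.450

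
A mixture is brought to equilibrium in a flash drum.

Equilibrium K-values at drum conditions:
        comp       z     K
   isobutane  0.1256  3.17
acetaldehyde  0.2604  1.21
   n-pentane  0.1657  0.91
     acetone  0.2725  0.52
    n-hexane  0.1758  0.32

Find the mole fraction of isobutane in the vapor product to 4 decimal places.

Let β = V/F and solve Σ zᵢ(Kᵢ−1)/(1+β(Kᵢ−1)) = 0.
g(0) = ΣzᵢKᵢ − 1 = 0.0620 and g(1) = 1 − Σzᵢ/Kᵢ = -0.5103, so a root lies in (0, 1).
Newton iteration, β⁰ = 0.6:
  β = 0.6000: g = -0.23444, g' = -0.4780 → β = 0.1095
  β = 0.1095: g = -0.00860, g' = -0.5633 → β = 0.0942
  β = 0.0942: g = 0.00014, g' = -0.5818 → β = 0.0945
Converged at β = 0.0945.
Compositions from xᵢ = zᵢ/(1+β(Kᵢ−1)), yᵢ = Kᵢxᵢ:
  isobutane: x = 0.1042, y = 0.3304
  acetaldehyde: x = 0.2553, y = 0.3090
  n-pentane: x = 0.1671, y = 0.1521
  acetone: x = 0.2854, y = 0.1484
  n-hexane: x = 0.1879, y = 0.0601

y_isobutane = 0.3304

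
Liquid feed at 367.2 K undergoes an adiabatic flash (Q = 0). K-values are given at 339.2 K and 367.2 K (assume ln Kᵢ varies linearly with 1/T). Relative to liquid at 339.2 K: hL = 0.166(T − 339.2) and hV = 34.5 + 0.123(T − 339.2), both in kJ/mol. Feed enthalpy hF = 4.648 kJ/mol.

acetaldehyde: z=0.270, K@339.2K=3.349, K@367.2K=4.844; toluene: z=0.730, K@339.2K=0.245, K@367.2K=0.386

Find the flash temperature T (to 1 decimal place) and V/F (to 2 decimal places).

Adiabatic flash: solve Rachford–Rice at each trial T, then check hF = ψ·hV(T) + (1−ψ)·hL(T).
  T = 339.2 K: K = (3.349, 0.245), RR gives ψ = 0.047, H_out = 1.616 kJ/mol
  T = 367.2 K: K = (4.844, 0.386), RR gives ψ = 0.250, H_out = 12.966 kJ/mol
  T = 353.2 K: K = (4.057, 0.310), RR gives ψ = 0.153, H_out = 7.500 kJ/mol
  T = 346.2 K: K = (3.693, 0.276), RR gives ψ = 0.102, H_out = 4.653 kJ/mol
  T = 342.7 K: K = (3.519, 0.260), RR gives ψ = 0.075, H_out = 3.165 kJ/mol
  T = 344.4 K: K = (3.603, 0.268), RR gives ψ = 0.088, H_out = 3.894 kJ/mol
Linear interpolation between T = 344.4 (H_out = 3.894) and T = 346.2 (H_out = 4.653) on hF = 4.648 gives T ≈ 346.2 K, at which ψ = 0.10.

T = 346.2 K, V/F = 0.10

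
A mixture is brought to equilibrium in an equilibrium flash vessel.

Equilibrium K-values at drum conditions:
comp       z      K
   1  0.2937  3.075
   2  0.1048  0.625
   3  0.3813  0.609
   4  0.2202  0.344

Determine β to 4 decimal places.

Rachford–Rice: g(β) = Σ zᵢ(Kᵢ−1)/(1+β(Kᵢ−1)) = 0.
Feasibility: ΣzᵢKᵢ = 1.2766, Σzᵢ/Kᵢ = 1.5294 — both > 1, two phases present.
Newton–Raphson from β = 0.51:
  β = 0.5100: g = -0.15580, g' = -0.6260 → β = 0.2611
  β = 0.2611: g = 0.01136, g' = -0.7604 → β = 0.2760
  β = 0.2760: g = 0.00012, g' = -0.7441 → β = 0.2762
Converged at β = 0.2762.

β = 0.2762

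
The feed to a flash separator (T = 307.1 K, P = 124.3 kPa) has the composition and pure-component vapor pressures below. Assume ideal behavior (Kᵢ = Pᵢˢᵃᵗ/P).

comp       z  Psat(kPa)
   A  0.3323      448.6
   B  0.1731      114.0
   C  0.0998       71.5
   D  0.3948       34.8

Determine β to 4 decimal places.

Raoult's law: Kᵢ = Pᵢˢᵃᵗ/P = Pᵢˢᵃᵗ/124.3.
  K_A = 448.6/124.3 = 3.609010, K_B = 114.0/124.3 = 0.917136, K_C = 71.5/124.3 = 0.575221, K_D = 34.8/124.3 = 0.279968
Rachford–Rice: g(β) = Σ zᵢ(Kᵢ−1)/(1+β(Kᵢ−1)) = 0.
Feasibility: ΣzᵢKᵢ = 1.5260, Σzᵢ/Kᵢ = 1.8645 — both > 1, two phases present.
Iterate (Newton) starting at β = 0.54:
  β = 0.5400: g = -0.17523, g' = -0.9694 → β = 0.3592
  β = 0.3592: g = -0.00074, g' = -1.0015 → β = 0.3585
Converged at β = 0.3585.

β = 0.3585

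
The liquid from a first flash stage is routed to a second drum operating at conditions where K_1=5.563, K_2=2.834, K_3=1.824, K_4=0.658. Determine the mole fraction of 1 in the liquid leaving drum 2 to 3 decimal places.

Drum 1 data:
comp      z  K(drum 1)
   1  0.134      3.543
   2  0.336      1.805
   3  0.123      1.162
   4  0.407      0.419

x_1 (drum 2) = 0.012

Drum 1:
Rachford–Rice: g(ψ₁) = Σ zᵢ(Kᵢ−1)/(1+ψ₁(Kᵢ−1)) = 0.
Check two-phase: ΣzᵢKᵢ = 1.395 > 1 and Σzᵢ/Kᵢ = 1.301 > 1, so g(0) = 0.395 > 0 and g(1) = -0.301 < 0.
Newton iteration, ψ₁⁰ = 0.5:
  ψ₁ = 0.500: g = 0.0280, g' = -0.554 → ψ₁ = 0.551
Converged at ψ₁ = 0.551.
Drum-1 compositions:
  1: x = 0.056, y = 0.198
  2: x = 0.233, y = 0.420
  3: x = 0.113, y = 0.131
  4: x = 0.598, y = 0.251
Drum-2 feed = drum-1 liquid: z₂ = (0.0558, 0.2328, 0.1129, 0.5984).
Drum 2:
Material balance + equilibrium reduce to Σ zᵢ(Kᵢ−1)/(1+ψ₂(Kᵢ−1)) = 0.
Feasibility: ΣzᵢKᵢ = 1.570, Σzᵢ/Kᵢ = 1.064 — both > 1, two phases present.
Newton–Raphson from ψ₂ = 0.48:
  ψ₂ = 0.480: g = 0.1288, g' = -0.475 → ψ₂ = 0.751
  ψ₂ = 0.751: g = 0.0193, g' = -0.354 → ψ₂ = 0.805
  ψ₂ = 0.805: g = 0.0003, g' = -0.342 → ψ₂ = 0.806
Converged at ψ₂ = 0.806.
  1: x = 0.012, y = 0.066
  2: x = 0.094, y = 0.266
  3: x = 0.068, y = 0.124
  4: x = 0.826, y = 0.544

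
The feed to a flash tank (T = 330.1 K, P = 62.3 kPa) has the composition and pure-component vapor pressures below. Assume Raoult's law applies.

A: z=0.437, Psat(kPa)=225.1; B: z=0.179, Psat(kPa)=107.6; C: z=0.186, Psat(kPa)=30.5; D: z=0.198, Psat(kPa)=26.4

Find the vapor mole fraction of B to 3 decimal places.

Raoult's law: Kᵢ = Pᵢˢᵃᵗ/P = Pᵢˢᵃᵗ/62.3.
  K_A = 225.1/62.3 = 3.61316, K_B = 107.6/62.3 = 1.72713, K_C = 30.5/62.3 = 0.48957, K_D = 26.4/62.3 = 0.42376
Let β = V/F and solve Σ zᵢ(Kᵢ−1)/(1+β(Kᵢ−1)) = 0.
Feasibility: ΣzᵢKᵢ = 2.063, Σzᵢ/Kᵢ = 1.072 — both > 1, two phases present.
Iterate (Newton) starting at β = 0.67:
  β = 0.670: g = 0.1725, g' = -0.724 → β = 0.908
  β = 0.908: g = 0.0004, g' = -0.755 → β = 0.909
Converged at β = 0.909.
Compositions from xᵢ = zᵢ/(1+β(Kᵢ−1)), yᵢ = Kᵢxᵢ:
  A: x = 0.129, y = 0.468
  B: x = 0.108, y = 0.186
  C: x = 0.347, y = 0.170
  D: x = 0.416, y = 0.176

y_B = 0.186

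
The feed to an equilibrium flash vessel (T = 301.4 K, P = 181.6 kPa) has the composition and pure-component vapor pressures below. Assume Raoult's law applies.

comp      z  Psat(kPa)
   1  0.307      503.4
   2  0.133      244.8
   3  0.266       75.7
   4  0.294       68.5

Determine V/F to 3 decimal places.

Raoult's law: Kᵢ = Pᵢˢᵃᵗ/P = Pᵢˢᵃᵗ/181.6.
  K_1 = 503.4/181.6 = 2.77203, K_2 = 244.8/181.6 = 1.34802, K_3 = 75.7/181.6 = 0.41685, K_4 = 68.5/181.6 = 0.37720
Rachford–Rice: g(V/F) = Σ zᵢ(Kᵢ−1)/(1+V/F(Kᵢ−1)) = 0.
g(0) = ΣzᵢKᵢ − 1 = 0.252 and g(1) = 1 − Σzᵢ/Kᵢ = -0.627, so a root lies in (0, 1).
Newton iteration, V/F⁰ = 0.5:
  V/F = 0.500: g = -0.1570, g' = -0.703 → V/F = 0.277
  V/F = 0.277: g = 0.0010, g' = -0.742 → V/F = 0.278
Converged at V/F = 0.278.

V/F = 0.278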